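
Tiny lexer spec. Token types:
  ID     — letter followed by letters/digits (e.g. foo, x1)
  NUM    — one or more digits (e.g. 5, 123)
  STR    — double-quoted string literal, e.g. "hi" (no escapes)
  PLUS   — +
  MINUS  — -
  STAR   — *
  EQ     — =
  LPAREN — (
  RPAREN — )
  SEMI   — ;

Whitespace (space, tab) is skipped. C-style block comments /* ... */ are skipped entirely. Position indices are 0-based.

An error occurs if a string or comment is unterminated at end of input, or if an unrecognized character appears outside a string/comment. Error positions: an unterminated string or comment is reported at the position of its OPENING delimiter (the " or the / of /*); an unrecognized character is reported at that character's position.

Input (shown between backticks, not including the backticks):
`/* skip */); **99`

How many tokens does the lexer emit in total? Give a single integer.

pos=0: enter COMMENT mode (saw '/*')
exit COMMENT mode (now at pos=10)
pos=10: emit RPAREN ')'
pos=11: emit SEMI ';'
pos=13: emit STAR '*'
pos=14: emit STAR '*'
pos=15: emit NUM '99' (now at pos=17)
DONE. 5 tokens: [RPAREN, SEMI, STAR, STAR, NUM]

Answer: 5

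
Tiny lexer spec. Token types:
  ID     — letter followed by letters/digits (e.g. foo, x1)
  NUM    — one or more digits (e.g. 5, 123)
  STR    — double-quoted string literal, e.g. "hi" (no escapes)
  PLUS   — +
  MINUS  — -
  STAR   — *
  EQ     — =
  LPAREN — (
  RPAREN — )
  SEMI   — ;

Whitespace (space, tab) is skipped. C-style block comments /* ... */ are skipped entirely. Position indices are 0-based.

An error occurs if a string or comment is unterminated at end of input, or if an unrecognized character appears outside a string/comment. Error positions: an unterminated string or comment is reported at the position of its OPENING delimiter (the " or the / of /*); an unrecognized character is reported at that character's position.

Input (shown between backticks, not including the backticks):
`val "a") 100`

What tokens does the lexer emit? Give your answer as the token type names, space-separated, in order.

pos=0: emit ID 'val' (now at pos=3)
pos=4: enter STRING mode
pos=4: emit STR "a" (now at pos=7)
pos=7: emit RPAREN ')'
pos=9: emit NUM '100' (now at pos=12)
DONE. 4 tokens: [ID, STR, RPAREN, NUM]

Answer: ID STR RPAREN NUM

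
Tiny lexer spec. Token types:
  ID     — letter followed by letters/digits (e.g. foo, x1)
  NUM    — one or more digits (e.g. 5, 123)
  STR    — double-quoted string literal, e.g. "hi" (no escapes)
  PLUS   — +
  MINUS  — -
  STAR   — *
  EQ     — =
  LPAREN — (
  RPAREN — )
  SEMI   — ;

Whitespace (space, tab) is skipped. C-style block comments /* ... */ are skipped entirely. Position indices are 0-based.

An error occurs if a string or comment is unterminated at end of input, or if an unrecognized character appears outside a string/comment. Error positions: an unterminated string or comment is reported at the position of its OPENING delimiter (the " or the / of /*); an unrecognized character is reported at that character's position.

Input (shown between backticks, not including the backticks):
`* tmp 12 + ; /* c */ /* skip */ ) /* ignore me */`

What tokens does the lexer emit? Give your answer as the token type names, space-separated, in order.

Answer: STAR ID NUM PLUS SEMI RPAREN

Derivation:
pos=0: emit STAR '*'
pos=2: emit ID 'tmp' (now at pos=5)
pos=6: emit NUM '12' (now at pos=8)
pos=9: emit PLUS '+'
pos=11: emit SEMI ';'
pos=13: enter COMMENT mode (saw '/*')
exit COMMENT mode (now at pos=20)
pos=21: enter COMMENT mode (saw '/*')
exit COMMENT mode (now at pos=31)
pos=32: emit RPAREN ')'
pos=34: enter COMMENT mode (saw '/*')
exit COMMENT mode (now at pos=49)
DONE. 6 tokens: [STAR, ID, NUM, PLUS, SEMI, RPAREN]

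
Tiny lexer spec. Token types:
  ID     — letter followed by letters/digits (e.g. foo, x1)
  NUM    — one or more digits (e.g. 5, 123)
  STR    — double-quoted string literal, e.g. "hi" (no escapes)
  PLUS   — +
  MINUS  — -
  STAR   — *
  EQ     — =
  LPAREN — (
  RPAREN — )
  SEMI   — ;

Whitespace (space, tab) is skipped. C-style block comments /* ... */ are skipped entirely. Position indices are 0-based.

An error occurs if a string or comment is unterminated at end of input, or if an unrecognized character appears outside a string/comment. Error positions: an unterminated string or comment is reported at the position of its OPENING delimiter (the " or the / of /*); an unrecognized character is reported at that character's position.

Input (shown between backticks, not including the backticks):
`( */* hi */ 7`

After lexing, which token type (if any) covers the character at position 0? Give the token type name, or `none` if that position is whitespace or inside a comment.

pos=0: emit LPAREN '('
pos=2: emit STAR '*'
pos=3: enter COMMENT mode (saw '/*')
exit COMMENT mode (now at pos=11)
pos=12: emit NUM '7' (now at pos=13)
DONE. 3 tokens: [LPAREN, STAR, NUM]
Position 0: char is '(' -> LPAREN

Answer: LPAREN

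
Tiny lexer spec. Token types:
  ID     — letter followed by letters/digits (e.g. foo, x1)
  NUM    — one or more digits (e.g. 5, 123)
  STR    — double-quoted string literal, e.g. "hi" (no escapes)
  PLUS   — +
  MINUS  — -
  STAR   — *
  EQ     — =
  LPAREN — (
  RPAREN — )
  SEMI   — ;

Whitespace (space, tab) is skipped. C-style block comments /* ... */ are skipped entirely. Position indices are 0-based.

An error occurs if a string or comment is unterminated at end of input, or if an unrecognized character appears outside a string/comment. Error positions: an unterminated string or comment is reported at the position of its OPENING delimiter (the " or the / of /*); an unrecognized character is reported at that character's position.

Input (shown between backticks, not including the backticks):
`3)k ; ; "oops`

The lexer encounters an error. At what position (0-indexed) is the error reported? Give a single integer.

Answer: 8

Derivation:
pos=0: emit NUM '3' (now at pos=1)
pos=1: emit RPAREN ')'
pos=2: emit ID 'k' (now at pos=3)
pos=4: emit SEMI ';'
pos=6: emit SEMI ';'
pos=8: enter STRING mode
pos=8: ERROR — unterminated string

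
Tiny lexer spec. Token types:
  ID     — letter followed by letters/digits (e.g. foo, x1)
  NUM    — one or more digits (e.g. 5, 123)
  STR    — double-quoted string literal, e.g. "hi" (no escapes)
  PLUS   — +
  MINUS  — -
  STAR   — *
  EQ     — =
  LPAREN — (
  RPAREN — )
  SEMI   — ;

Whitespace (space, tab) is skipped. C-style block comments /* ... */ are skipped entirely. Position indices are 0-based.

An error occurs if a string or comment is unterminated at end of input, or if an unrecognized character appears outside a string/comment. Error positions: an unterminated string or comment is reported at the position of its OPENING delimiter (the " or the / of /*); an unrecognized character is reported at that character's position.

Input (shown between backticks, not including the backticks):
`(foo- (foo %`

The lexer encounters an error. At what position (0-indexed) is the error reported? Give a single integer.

pos=0: emit LPAREN '('
pos=1: emit ID 'foo' (now at pos=4)
pos=4: emit MINUS '-'
pos=6: emit LPAREN '('
pos=7: emit ID 'foo' (now at pos=10)
pos=11: ERROR — unrecognized char '%'

Answer: 11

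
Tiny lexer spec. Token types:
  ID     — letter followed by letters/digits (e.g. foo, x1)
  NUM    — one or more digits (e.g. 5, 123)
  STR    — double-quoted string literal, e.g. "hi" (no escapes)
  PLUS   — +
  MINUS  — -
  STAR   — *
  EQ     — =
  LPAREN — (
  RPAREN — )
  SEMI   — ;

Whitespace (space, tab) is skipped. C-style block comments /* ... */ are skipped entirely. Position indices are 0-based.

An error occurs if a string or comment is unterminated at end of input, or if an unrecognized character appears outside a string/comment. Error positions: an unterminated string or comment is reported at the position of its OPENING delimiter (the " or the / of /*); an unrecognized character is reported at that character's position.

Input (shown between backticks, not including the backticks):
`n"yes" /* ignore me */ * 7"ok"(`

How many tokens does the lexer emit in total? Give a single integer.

pos=0: emit ID 'n' (now at pos=1)
pos=1: enter STRING mode
pos=1: emit STR "yes" (now at pos=6)
pos=7: enter COMMENT mode (saw '/*')
exit COMMENT mode (now at pos=22)
pos=23: emit STAR '*'
pos=25: emit NUM '7' (now at pos=26)
pos=26: enter STRING mode
pos=26: emit STR "ok" (now at pos=30)
pos=30: emit LPAREN '('
DONE. 6 tokens: [ID, STR, STAR, NUM, STR, LPAREN]

Answer: 6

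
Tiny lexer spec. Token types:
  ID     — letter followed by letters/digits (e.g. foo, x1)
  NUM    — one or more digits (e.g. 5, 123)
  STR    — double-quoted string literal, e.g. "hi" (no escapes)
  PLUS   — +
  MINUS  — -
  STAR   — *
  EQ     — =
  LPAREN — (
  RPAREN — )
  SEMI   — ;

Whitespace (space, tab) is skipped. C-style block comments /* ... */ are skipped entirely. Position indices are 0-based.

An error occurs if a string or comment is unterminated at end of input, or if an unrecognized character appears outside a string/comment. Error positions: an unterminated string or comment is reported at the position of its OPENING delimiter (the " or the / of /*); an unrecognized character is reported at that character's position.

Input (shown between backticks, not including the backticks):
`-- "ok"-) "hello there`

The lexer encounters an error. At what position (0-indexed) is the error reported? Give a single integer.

Answer: 10

Derivation:
pos=0: emit MINUS '-'
pos=1: emit MINUS '-'
pos=3: enter STRING mode
pos=3: emit STR "ok" (now at pos=7)
pos=7: emit MINUS '-'
pos=8: emit RPAREN ')'
pos=10: enter STRING mode
pos=10: ERROR — unterminated string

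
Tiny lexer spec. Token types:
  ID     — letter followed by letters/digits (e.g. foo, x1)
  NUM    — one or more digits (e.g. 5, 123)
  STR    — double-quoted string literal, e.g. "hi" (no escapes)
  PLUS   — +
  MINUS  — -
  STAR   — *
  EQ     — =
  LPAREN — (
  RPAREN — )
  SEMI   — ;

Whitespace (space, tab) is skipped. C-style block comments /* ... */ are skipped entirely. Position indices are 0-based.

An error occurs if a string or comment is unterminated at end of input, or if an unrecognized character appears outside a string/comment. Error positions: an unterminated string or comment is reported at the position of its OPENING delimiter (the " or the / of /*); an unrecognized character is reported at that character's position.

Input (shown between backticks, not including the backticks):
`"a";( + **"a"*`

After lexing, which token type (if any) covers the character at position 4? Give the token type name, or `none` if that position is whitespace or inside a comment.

Answer: LPAREN

Derivation:
pos=0: enter STRING mode
pos=0: emit STR "a" (now at pos=3)
pos=3: emit SEMI ';'
pos=4: emit LPAREN '('
pos=6: emit PLUS '+'
pos=8: emit STAR '*'
pos=9: emit STAR '*'
pos=10: enter STRING mode
pos=10: emit STR "a" (now at pos=13)
pos=13: emit STAR '*'
DONE. 8 tokens: [STR, SEMI, LPAREN, PLUS, STAR, STAR, STR, STAR]
Position 4: char is '(' -> LPAREN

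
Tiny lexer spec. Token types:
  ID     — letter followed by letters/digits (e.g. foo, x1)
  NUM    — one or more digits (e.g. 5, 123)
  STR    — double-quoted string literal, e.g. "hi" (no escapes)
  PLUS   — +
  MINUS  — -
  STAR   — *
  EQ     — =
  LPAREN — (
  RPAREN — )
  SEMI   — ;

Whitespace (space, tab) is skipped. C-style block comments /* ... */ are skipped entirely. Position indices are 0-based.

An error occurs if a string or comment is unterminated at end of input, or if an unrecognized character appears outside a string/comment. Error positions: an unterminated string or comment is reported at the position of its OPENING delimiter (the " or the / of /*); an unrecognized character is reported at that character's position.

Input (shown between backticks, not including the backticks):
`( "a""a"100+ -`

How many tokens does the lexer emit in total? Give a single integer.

pos=0: emit LPAREN '('
pos=2: enter STRING mode
pos=2: emit STR "a" (now at pos=5)
pos=5: enter STRING mode
pos=5: emit STR "a" (now at pos=8)
pos=8: emit NUM '100' (now at pos=11)
pos=11: emit PLUS '+'
pos=13: emit MINUS '-'
DONE. 6 tokens: [LPAREN, STR, STR, NUM, PLUS, MINUS]

Answer: 6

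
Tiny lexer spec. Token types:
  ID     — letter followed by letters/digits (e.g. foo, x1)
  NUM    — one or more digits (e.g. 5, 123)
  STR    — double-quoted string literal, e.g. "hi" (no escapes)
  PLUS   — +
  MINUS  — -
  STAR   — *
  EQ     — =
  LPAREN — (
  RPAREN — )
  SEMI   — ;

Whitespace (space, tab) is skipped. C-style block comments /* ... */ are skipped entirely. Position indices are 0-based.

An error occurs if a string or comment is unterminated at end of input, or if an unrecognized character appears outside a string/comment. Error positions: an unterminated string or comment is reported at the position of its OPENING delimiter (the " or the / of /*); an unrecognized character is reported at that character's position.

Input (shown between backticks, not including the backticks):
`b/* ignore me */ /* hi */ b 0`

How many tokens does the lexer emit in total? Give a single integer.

Answer: 3

Derivation:
pos=0: emit ID 'b' (now at pos=1)
pos=1: enter COMMENT mode (saw '/*')
exit COMMENT mode (now at pos=16)
pos=17: enter COMMENT mode (saw '/*')
exit COMMENT mode (now at pos=25)
pos=26: emit ID 'b' (now at pos=27)
pos=28: emit NUM '0' (now at pos=29)
DONE. 3 tokens: [ID, ID, NUM]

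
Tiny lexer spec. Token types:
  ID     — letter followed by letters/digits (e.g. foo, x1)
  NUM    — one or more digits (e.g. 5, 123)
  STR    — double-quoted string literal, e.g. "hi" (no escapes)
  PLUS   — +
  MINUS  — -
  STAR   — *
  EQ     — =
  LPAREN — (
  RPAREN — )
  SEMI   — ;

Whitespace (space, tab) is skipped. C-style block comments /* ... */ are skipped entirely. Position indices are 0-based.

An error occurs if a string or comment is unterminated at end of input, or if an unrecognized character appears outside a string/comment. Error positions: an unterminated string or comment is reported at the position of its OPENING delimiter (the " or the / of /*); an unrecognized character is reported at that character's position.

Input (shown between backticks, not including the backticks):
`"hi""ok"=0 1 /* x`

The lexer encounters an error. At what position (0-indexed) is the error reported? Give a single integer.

Answer: 13

Derivation:
pos=0: enter STRING mode
pos=0: emit STR "hi" (now at pos=4)
pos=4: enter STRING mode
pos=4: emit STR "ok" (now at pos=8)
pos=8: emit EQ '='
pos=9: emit NUM '0' (now at pos=10)
pos=11: emit NUM '1' (now at pos=12)
pos=13: enter COMMENT mode (saw '/*')
pos=13: ERROR — unterminated comment (reached EOF)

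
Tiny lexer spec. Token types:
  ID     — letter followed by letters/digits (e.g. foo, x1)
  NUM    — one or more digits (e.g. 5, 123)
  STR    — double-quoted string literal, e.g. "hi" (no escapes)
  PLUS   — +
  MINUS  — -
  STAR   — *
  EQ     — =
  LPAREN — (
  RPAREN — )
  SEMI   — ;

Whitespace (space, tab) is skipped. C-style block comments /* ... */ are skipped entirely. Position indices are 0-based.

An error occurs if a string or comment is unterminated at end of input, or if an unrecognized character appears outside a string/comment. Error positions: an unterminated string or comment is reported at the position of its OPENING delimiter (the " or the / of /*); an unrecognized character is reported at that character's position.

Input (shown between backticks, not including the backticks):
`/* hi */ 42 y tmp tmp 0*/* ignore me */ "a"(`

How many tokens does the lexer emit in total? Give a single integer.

Answer: 8

Derivation:
pos=0: enter COMMENT mode (saw '/*')
exit COMMENT mode (now at pos=8)
pos=9: emit NUM '42' (now at pos=11)
pos=12: emit ID 'y' (now at pos=13)
pos=14: emit ID 'tmp' (now at pos=17)
pos=18: emit ID 'tmp' (now at pos=21)
pos=22: emit NUM '0' (now at pos=23)
pos=23: emit STAR '*'
pos=24: enter COMMENT mode (saw '/*')
exit COMMENT mode (now at pos=39)
pos=40: enter STRING mode
pos=40: emit STR "a" (now at pos=43)
pos=43: emit LPAREN '('
DONE. 8 tokens: [NUM, ID, ID, ID, NUM, STAR, STR, LPAREN]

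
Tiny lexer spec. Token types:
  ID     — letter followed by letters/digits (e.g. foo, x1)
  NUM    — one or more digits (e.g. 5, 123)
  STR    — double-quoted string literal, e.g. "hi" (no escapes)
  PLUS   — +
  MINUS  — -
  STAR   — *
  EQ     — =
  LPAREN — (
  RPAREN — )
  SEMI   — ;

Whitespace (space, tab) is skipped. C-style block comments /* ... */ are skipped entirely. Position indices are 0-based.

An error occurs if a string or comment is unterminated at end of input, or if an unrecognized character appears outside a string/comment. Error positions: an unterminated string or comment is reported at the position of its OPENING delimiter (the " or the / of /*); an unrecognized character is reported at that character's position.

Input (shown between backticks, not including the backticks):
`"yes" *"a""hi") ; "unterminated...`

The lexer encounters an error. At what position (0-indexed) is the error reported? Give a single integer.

pos=0: enter STRING mode
pos=0: emit STR "yes" (now at pos=5)
pos=6: emit STAR '*'
pos=7: enter STRING mode
pos=7: emit STR "a" (now at pos=10)
pos=10: enter STRING mode
pos=10: emit STR "hi" (now at pos=14)
pos=14: emit RPAREN ')'
pos=16: emit SEMI ';'
pos=18: enter STRING mode
pos=18: ERROR — unterminated string

Answer: 18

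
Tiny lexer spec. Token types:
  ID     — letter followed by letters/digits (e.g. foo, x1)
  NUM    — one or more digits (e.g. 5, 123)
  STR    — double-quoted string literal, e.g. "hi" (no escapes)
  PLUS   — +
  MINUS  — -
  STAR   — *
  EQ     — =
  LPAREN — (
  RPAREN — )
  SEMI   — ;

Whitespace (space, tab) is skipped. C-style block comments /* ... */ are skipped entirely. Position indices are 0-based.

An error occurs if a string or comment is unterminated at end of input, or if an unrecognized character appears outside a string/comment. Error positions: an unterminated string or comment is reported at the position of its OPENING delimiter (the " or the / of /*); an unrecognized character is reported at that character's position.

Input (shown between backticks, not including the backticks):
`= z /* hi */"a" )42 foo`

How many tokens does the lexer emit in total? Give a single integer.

Answer: 6

Derivation:
pos=0: emit EQ '='
pos=2: emit ID 'z' (now at pos=3)
pos=4: enter COMMENT mode (saw '/*')
exit COMMENT mode (now at pos=12)
pos=12: enter STRING mode
pos=12: emit STR "a" (now at pos=15)
pos=16: emit RPAREN ')'
pos=17: emit NUM '42' (now at pos=19)
pos=20: emit ID 'foo' (now at pos=23)
DONE. 6 tokens: [EQ, ID, STR, RPAREN, NUM, ID]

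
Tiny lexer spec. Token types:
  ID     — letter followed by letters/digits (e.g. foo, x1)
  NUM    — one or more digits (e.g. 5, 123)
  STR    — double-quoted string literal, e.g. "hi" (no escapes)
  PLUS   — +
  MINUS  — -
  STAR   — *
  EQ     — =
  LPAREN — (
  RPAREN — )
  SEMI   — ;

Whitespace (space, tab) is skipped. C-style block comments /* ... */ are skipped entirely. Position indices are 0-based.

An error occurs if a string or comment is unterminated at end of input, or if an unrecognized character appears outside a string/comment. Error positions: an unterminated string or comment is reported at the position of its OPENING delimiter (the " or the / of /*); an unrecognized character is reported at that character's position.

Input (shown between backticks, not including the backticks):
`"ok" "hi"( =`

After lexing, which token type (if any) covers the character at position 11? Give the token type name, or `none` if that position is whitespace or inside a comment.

Answer: EQ

Derivation:
pos=0: enter STRING mode
pos=0: emit STR "ok" (now at pos=4)
pos=5: enter STRING mode
pos=5: emit STR "hi" (now at pos=9)
pos=9: emit LPAREN '('
pos=11: emit EQ '='
DONE. 4 tokens: [STR, STR, LPAREN, EQ]
Position 11: char is '=' -> EQ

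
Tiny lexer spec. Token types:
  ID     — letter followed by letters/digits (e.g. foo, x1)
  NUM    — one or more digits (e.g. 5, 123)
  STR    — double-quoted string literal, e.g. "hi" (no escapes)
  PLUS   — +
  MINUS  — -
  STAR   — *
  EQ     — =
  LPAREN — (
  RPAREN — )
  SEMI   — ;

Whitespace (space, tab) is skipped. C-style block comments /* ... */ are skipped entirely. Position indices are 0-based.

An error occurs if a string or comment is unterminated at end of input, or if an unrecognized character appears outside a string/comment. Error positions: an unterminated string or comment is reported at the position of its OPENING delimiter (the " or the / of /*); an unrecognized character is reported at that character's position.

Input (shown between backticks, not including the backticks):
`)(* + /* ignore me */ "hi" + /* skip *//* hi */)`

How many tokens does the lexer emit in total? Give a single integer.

pos=0: emit RPAREN ')'
pos=1: emit LPAREN '('
pos=2: emit STAR '*'
pos=4: emit PLUS '+'
pos=6: enter COMMENT mode (saw '/*')
exit COMMENT mode (now at pos=21)
pos=22: enter STRING mode
pos=22: emit STR "hi" (now at pos=26)
pos=27: emit PLUS '+'
pos=29: enter COMMENT mode (saw '/*')
exit COMMENT mode (now at pos=39)
pos=39: enter COMMENT mode (saw '/*')
exit COMMENT mode (now at pos=47)
pos=47: emit RPAREN ')'
DONE. 7 tokens: [RPAREN, LPAREN, STAR, PLUS, STR, PLUS, RPAREN]

Answer: 7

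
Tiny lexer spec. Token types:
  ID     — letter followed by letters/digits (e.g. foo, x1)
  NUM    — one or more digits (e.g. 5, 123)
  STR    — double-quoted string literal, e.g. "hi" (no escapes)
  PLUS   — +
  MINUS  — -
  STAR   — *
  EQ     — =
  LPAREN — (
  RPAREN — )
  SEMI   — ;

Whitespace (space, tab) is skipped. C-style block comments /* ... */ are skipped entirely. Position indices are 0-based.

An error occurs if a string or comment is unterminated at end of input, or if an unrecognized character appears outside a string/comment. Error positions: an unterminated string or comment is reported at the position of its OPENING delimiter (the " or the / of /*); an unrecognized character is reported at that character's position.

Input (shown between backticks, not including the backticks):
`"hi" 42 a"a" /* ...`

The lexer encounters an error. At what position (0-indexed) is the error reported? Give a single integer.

pos=0: enter STRING mode
pos=0: emit STR "hi" (now at pos=4)
pos=5: emit NUM '42' (now at pos=7)
pos=8: emit ID 'a' (now at pos=9)
pos=9: enter STRING mode
pos=9: emit STR "a" (now at pos=12)
pos=13: enter COMMENT mode (saw '/*')
pos=13: ERROR — unterminated comment (reached EOF)

Answer: 13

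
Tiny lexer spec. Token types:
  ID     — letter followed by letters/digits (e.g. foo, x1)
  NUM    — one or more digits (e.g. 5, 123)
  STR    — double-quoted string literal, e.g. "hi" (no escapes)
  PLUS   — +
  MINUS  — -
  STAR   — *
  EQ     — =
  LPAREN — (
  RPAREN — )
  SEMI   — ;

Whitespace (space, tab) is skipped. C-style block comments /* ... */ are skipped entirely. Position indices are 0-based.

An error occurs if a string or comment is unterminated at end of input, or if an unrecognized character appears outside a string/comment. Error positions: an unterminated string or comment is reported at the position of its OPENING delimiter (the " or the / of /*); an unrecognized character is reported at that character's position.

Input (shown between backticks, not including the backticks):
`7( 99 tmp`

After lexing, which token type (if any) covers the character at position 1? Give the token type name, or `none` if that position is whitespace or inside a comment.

pos=0: emit NUM '7' (now at pos=1)
pos=1: emit LPAREN '('
pos=3: emit NUM '99' (now at pos=5)
pos=6: emit ID 'tmp' (now at pos=9)
DONE. 4 tokens: [NUM, LPAREN, NUM, ID]
Position 1: char is '(' -> LPAREN

Answer: LPAREN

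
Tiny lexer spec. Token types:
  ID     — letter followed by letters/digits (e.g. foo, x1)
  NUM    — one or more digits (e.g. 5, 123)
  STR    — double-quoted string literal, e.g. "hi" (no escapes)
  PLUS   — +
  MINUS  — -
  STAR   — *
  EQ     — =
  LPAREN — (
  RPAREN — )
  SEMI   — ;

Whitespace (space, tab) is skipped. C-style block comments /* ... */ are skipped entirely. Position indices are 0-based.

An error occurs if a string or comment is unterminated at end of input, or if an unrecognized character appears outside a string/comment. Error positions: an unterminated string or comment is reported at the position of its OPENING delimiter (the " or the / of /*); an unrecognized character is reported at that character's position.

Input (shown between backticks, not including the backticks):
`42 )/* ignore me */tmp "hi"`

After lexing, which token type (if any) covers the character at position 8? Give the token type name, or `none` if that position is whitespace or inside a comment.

Answer: none

Derivation:
pos=0: emit NUM '42' (now at pos=2)
pos=3: emit RPAREN ')'
pos=4: enter COMMENT mode (saw '/*')
exit COMMENT mode (now at pos=19)
pos=19: emit ID 'tmp' (now at pos=22)
pos=23: enter STRING mode
pos=23: emit STR "hi" (now at pos=27)
DONE. 4 tokens: [NUM, RPAREN, ID, STR]
Position 8: char is 'g' -> none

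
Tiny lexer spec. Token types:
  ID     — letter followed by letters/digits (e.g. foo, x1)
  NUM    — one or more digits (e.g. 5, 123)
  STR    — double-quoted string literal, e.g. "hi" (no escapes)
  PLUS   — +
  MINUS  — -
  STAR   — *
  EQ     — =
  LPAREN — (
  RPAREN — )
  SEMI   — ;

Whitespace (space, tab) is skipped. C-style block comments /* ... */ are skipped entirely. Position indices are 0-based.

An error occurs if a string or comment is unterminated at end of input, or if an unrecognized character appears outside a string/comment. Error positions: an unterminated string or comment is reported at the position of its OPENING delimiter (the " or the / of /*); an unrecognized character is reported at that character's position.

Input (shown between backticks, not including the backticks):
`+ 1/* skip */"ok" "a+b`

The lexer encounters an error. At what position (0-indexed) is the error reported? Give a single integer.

pos=0: emit PLUS '+'
pos=2: emit NUM '1' (now at pos=3)
pos=3: enter COMMENT mode (saw '/*')
exit COMMENT mode (now at pos=13)
pos=13: enter STRING mode
pos=13: emit STR "ok" (now at pos=17)
pos=18: enter STRING mode
pos=18: ERROR — unterminated string

Answer: 18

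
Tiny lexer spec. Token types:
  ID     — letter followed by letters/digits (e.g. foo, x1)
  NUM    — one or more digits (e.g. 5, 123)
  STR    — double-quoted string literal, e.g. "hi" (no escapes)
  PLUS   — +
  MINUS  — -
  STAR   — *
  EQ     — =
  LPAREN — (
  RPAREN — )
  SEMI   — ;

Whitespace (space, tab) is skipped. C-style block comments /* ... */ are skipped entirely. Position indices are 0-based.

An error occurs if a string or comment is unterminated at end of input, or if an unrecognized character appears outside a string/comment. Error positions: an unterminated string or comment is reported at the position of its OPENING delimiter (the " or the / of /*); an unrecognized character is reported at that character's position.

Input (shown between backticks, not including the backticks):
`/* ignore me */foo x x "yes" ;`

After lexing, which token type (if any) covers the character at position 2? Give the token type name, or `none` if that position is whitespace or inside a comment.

Answer: none

Derivation:
pos=0: enter COMMENT mode (saw '/*')
exit COMMENT mode (now at pos=15)
pos=15: emit ID 'foo' (now at pos=18)
pos=19: emit ID 'x' (now at pos=20)
pos=21: emit ID 'x' (now at pos=22)
pos=23: enter STRING mode
pos=23: emit STR "yes" (now at pos=28)
pos=29: emit SEMI ';'
DONE. 5 tokens: [ID, ID, ID, STR, SEMI]
Position 2: char is ' ' -> none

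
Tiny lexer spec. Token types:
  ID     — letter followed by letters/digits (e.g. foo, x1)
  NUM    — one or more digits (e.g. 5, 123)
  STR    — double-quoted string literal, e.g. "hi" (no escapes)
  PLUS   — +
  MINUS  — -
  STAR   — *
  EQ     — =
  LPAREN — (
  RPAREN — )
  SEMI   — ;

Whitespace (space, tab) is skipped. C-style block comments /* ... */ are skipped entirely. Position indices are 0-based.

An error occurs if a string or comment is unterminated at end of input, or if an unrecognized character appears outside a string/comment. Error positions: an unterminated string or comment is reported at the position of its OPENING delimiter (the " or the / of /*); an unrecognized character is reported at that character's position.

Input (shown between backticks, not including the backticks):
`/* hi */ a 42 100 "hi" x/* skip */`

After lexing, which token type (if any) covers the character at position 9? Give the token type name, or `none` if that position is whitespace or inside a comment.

Answer: ID

Derivation:
pos=0: enter COMMENT mode (saw '/*')
exit COMMENT mode (now at pos=8)
pos=9: emit ID 'a' (now at pos=10)
pos=11: emit NUM '42' (now at pos=13)
pos=14: emit NUM '100' (now at pos=17)
pos=18: enter STRING mode
pos=18: emit STR "hi" (now at pos=22)
pos=23: emit ID 'x' (now at pos=24)
pos=24: enter COMMENT mode (saw '/*')
exit COMMENT mode (now at pos=34)
DONE. 5 tokens: [ID, NUM, NUM, STR, ID]
Position 9: char is 'a' -> ID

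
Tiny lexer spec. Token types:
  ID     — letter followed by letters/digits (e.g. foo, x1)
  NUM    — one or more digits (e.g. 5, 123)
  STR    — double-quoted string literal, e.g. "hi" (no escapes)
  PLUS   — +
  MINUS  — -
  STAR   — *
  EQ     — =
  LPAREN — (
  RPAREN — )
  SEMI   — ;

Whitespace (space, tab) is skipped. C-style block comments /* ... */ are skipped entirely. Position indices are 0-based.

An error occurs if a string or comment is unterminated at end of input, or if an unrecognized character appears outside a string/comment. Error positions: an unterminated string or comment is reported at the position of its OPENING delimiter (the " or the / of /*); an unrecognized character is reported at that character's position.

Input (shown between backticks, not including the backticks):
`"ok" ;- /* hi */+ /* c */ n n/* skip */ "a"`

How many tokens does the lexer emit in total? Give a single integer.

Answer: 7

Derivation:
pos=0: enter STRING mode
pos=0: emit STR "ok" (now at pos=4)
pos=5: emit SEMI ';'
pos=6: emit MINUS '-'
pos=8: enter COMMENT mode (saw '/*')
exit COMMENT mode (now at pos=16)
pos=16: emit PLUS '+'
pos=18: enter COMMENT mode (saw '/*')
exit COMMENT mode (now at pos=25)
pos=26: emit ID 'n' (now at pos=27)
pos=28: emit ID 'n' (now at pos=29)
pos=29: enter COMMENT mode (saw '/*')
exit COMMENT mode (now at pos=39)
pos=40: enter STRING mode
pos=40: emit STR "a" (now at pos=43)
DONE. 7 tokens: [STR, SEMI, MINUS, PLUS, ID, ID, STR]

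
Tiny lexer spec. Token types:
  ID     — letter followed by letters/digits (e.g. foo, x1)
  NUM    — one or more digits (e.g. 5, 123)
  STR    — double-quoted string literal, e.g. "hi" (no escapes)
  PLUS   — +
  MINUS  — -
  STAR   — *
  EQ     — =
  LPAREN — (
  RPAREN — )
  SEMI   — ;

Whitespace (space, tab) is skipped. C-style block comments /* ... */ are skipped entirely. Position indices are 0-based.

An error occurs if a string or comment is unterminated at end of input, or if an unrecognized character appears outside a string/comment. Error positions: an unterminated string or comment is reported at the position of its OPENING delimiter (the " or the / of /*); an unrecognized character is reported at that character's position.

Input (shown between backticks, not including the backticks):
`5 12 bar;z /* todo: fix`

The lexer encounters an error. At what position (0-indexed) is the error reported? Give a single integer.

pos=0: emit NUM '5' (now at pos=1)
pos=2: emit NUM '12' (now at pos=4)
pos=5: emit ID 'bar' (now at pos=8)
pos=8: emit SEMI ';'
pos=9: emit ID 'z' (now at pos=10)
pos=11: enter COMMENT mode (saw '/*')
pos=11: ERROR — unterminated comment (reached EOF)

Answer: 11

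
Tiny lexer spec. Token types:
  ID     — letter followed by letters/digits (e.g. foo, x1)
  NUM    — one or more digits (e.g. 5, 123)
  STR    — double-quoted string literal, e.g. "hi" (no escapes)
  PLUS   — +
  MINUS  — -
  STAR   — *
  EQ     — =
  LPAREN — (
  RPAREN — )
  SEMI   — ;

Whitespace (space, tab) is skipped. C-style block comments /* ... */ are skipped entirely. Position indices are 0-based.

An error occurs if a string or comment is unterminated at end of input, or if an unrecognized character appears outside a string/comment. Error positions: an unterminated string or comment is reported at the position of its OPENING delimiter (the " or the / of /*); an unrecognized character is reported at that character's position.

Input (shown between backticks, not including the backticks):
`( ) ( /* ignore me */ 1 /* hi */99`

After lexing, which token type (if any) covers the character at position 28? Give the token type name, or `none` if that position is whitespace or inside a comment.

Answer: none

Derivation:
pos=0: emit LPAREN '('
pos=2: emit RPAREN ')'
pos=4: emit LPAREN '('
pos=6: enter COMMENT mode (saw '/*')
exit COMMENT mode (now at pos=21)
pos=22: emit NUM '1' (now at pos=23)
pos=24: enter COMMENT mode (saw '/*')
exit COMMENT mode (now at pos=32)
pos=32: emit NUM '99' (now at pos=34)
DONE. 5 tokens: [LPAREN, RPAREN, LPAREN, NUM, NUM]
Position 28: char is 'i' -> none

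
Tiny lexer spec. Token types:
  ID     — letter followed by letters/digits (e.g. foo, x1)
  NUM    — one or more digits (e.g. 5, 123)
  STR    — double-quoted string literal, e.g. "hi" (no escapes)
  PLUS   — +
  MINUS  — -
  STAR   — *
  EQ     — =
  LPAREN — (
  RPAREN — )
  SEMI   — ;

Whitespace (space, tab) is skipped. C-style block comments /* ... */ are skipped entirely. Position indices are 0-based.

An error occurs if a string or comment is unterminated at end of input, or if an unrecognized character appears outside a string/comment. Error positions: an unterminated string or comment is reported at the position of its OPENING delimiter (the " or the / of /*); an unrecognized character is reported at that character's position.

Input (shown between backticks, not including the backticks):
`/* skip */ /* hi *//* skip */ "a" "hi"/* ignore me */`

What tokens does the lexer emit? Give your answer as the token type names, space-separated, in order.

pos=0: enter COMMENT mode (saw '/*')
exit COMMENT mode (now at pos=10)
pos=11: enter COMMENT mode (saw '/*')
exit COMMENT mode (now at pos=19)
pos=19: enter COMMENT mode (saw '/*')
exit COMMENT mode (now at pos=29)
pos=30: enter STRING mode
pos=30: emit STR "a" (now at pos=33)
pos=34: enter STRING mode
pos=34: emit STR "hi" (now at pos=38)
pos=38: enter COMMENT mode (saw '/*')
exit COMMENT mode (now at pos=53)
DONE. 2 tokens: [STR, STR]

Answer: STR STR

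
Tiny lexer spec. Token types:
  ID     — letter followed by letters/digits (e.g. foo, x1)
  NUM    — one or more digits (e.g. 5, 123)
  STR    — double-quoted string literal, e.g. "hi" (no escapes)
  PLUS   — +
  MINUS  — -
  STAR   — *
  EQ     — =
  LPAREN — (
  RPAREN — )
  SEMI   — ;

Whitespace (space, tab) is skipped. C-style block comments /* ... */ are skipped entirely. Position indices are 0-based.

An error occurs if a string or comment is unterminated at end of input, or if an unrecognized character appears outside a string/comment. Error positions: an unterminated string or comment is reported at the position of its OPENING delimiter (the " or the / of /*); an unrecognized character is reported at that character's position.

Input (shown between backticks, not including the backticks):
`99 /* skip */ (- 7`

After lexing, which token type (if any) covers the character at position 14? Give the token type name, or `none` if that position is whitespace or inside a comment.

Answer: LPAREN

Derivation:
pos=0: emit NUM '99' (now at pos=2)
pos=3: enter COMMENT mode (saw '/*')
exit COMMENT mode (now at pos=13)
pos=14: emit LPAREN '('
pos=15: emit MINUS '-'
pos=17: emit NUM '7' (now at pos=18)
DONE. 4 tokens: [NUM, LPAREN, MINUS, NUM]
Position 14: char is '(' -> LPAREN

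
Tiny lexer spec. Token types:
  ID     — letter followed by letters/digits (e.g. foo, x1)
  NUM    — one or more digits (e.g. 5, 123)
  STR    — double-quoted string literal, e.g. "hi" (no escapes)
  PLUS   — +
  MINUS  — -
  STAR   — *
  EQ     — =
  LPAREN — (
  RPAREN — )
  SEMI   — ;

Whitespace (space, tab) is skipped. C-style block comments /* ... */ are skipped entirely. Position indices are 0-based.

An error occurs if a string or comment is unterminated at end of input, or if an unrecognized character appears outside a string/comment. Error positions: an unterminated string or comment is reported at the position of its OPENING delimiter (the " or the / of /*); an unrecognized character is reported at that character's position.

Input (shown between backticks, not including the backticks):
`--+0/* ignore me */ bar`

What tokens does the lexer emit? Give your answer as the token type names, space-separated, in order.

pos=0: emit MINUS '-'
pos=1: emit MINUS '-'
pos=2: emit PLUS '+'
pos=3: emit NUM '0' (now at pos=4)
pos=4: enter COMMENT mode (saw '/*')
exit COMMENT mode (now at pos=19)
pos=20: emit ID 'bar' (now at pos=23)
DONE. 5 tokens: [MINUS, MINUS, PLUS, NUM, ID]

Answer: MINUS MINUS PLUS NUM ID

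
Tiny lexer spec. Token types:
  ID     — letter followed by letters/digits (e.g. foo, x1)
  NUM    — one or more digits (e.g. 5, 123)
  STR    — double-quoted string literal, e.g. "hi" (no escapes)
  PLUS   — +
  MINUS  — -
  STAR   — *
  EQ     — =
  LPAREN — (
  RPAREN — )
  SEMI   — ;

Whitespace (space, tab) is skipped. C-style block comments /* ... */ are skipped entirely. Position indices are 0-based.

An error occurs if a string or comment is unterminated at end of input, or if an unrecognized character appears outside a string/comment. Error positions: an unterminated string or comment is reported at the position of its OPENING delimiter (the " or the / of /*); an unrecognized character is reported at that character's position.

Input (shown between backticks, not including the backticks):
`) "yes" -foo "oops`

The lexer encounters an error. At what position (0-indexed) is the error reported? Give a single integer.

pos=0: emit RPAREN ')'
pos=2: enter STRING mode
pos=2: emit STR "yes" (now at pos=7)
pos=8: emit MINUS '-'
pos=9: emit ID 'foo' (now at pos=12)
pos=13: enter STRING mode
pos=13: ERROR — unterminated string

Answer: 13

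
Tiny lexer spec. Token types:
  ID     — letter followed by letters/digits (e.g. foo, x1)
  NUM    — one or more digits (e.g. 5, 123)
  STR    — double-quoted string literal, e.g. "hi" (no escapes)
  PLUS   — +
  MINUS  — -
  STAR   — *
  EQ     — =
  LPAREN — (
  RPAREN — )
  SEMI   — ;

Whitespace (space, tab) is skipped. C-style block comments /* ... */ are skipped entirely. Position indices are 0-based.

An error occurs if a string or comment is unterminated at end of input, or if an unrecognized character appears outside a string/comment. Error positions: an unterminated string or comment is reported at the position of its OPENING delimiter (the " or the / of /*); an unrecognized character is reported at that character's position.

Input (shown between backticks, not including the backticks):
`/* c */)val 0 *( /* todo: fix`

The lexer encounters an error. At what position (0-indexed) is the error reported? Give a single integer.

Answer: 17

Derivation:
pos=0: enter COMMENT mode (saw '/*')
exit COMMENT mode (now at pos=7)
pos=7: emit RPAREN ')'
pos=8: emit ID 'val' (now at pos=11)
pos=12: emit NUM '0' (now at pos=13)
pos=14: emit STAR '*'
pos=15: emit LPAREN '('
pos=17: enter COMMENT mode (saw '/*')
pos=17: ERROR — unterminated comment (reached EOF)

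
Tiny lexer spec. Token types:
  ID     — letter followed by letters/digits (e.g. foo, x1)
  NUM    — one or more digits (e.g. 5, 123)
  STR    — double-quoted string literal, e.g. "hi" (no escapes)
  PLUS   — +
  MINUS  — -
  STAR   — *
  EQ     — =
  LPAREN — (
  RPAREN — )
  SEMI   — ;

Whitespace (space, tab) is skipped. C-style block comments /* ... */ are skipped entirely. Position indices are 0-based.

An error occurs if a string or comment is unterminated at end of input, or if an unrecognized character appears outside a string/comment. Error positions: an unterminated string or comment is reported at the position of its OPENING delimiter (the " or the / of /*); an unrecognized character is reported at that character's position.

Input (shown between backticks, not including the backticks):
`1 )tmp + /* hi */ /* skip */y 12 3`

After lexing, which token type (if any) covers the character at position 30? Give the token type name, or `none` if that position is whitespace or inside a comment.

pos=0: emit NUM '1' (now at pos=1)
pos=2: emit RPAREN ')'
pos=3: emit ID 'tmp' (now at pos=6)
pos=7: emit PLUS '+'
pos=9: enter COMMENT mode (saw '/*')
exit COMMENT mode (now at pos=17)
pos=18: enter COMMENT mode (saw '/*')
exit COMMENT mode (now at pos=28)
pos=28: emit ID 'y' (now at pos=29)
pos=30: emit NUM '12' (now at pos=32)
pos=33: emit NUM '3' (now at pos=34)
DONE. 7 tokens: [NUM, RPAREN, ID, PLUS, ID, NUM, NUM]
Position 30: char is '1' -> NUM

Answer: NUM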